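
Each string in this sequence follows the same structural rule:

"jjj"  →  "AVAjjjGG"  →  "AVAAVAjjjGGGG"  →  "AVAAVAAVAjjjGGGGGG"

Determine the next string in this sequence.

s(k+1) = AVA·s(k)·GG, so each term gains AVA as a prefix and GG as a suffix.
One more step from AVAAVAAVAjjjGGGGGG gives the answer.

AVAAVAAVAAVAjjjGGGGGGGG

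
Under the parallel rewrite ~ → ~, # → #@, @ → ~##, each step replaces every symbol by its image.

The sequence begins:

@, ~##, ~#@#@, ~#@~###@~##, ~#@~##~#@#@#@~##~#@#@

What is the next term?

~#@~##~#@#@~#@~###@~###@~##~#@#@~#@~###@~##

Replace each of the 21 characters of ~#@~##~#@#@#@~##~#@#@ in place — ~ #@ ~## ~ #@ #@ ~ #@ ~## #@ ~## #@ ~## ~ #@ #@ ~ #@ ~## #@ ~## — and concatenate.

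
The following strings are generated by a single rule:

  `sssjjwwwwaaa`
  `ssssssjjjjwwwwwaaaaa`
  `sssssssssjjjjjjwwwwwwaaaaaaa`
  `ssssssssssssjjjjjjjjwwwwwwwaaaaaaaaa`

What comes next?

sssssssssssssssjjjjjjjjjjwwwwwwwwaaaaaaaaaaa

Reading off run lengths: s runs 3, 6, 9, 12; j runs 2, 4, 6, 8; w runs 4, 5, 6, 7; a runs 3, 5, 7, 9 — each is linear in n (n = 1, 2, …).
Setting n = 5 gives 15, 10, 8, 11 characters in each block.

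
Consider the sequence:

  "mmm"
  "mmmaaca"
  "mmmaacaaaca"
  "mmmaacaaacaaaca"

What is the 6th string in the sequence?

Every step adds aaca to the end: s(k+1) = s(k)·aaca.
From mmmaacaaacaaaca, 2 further steps: mmmaacaaacaaaca → mmmaacaaacaaacaaaca → (answer).

mmmaacaaacaaacaaacaaaca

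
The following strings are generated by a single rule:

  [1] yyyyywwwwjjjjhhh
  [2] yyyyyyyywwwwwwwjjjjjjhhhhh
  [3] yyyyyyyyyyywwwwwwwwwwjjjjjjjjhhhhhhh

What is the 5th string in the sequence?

yyyyyyyyyyyyyyyyywwwwwwwwwwwwwwwwjjjjjjjjjjjjhhhhhhhhhhh

The n-th term is 3n-1 y's then 3n-2 w's then 2n j's then 2n-1 h's, where the shown terms are n = 2, 3, 4.
Setting n = 6 gives 17, 16, 12, 11 characters in each block.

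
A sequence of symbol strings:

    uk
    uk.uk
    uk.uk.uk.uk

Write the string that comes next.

Each string is two copies of the previous one joined by '.'.
One more doubling of uk.uk.uk.uk gives the answer.

uk.uk.uk.uk.uk.uk.uk.uk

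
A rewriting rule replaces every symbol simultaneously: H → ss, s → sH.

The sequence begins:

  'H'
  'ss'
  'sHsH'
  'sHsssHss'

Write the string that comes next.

Expanding sHsssHss: s→sH, H→ss, s→sH, s→sH, s→sH, H→ss, s→sH, s→sH. Concatenated: sH ss sH sH sH ss sH sH.

sHsssHsHsHsssHsH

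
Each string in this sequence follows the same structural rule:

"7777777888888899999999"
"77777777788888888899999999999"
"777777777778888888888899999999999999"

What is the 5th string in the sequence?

77777777777777788888888888888899999999999999999999

Each string has the form 7^{2n+3} 8^{2n+3} 9^{3n+2}, where the shown terms are n = 2, 3, 4.
Setting n = 6 gives 15, 15, 20 characters in each block.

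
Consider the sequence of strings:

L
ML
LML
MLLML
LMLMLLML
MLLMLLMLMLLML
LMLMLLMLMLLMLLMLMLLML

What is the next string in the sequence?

MLLMLLMLMLLMLLMLMLLMLMLLMLLMLMLLML

From term 3 onward, concatenate the second-to-last term with the last: L·ML = LML, ML·LML = MLLML, …
The next term joins MLLMLLMLMLLML and LMLMLLMLMLLMLLMLMLLML.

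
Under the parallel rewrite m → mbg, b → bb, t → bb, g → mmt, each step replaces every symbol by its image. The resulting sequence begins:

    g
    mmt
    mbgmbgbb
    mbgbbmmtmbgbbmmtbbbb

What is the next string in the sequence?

mbgbbmmtbbbbmbgmbgbbmbgbbmmtbbbbmbgmbgbbbbbbbbbb

φ(mbgbbmmtmbgbbmmtbbbb) expands symbol-by-symbol to mbg bb mmt bb bb mbg mbg bb mbg bb mmt bb bb mbg mbg bb bb bb bb bb; joining the 20 pieces gives the next term.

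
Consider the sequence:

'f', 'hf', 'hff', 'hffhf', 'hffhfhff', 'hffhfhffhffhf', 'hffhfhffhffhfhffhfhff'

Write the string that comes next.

hffhfhffhffhfhffhfhffhffhfhffhffhf

Each term (from the third on) is the previous term followed by the one before it: term 3 = hf·f = hff.
The next term joins hffhfhffhffhfhffhfhff and hffhfhffhffhf.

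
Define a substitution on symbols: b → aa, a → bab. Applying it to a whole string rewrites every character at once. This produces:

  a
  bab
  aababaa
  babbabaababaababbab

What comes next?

Rewriting the 19 symbols of babbabaababaababbab one by one yields aa bab aa aa bab aa bab bab aa bab aa bab bab aa bab aa aa bab aa; concatenated:

aababaaaababaababbabaababaababbabaababaaaababaa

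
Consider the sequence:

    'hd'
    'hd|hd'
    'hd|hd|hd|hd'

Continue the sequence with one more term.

s(k+1) = s(k)·|·s(k) — each term doubles the last with '|' between the halves.
So the next term is two copies of hd|hd|hd|hd with '|' between the halves.

hd|hd|hd|hd|hd|hd|hd|hd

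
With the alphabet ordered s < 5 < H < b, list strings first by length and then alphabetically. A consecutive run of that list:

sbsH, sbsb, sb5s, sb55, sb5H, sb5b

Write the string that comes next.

Treat sb5b as a base-4 numeral over the given alphabet and add one, carrying through any trailing b's.

sbHs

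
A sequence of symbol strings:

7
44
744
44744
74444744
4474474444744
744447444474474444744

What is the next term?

4474474444744744447444474474444744

Each term (from the third on) is the two preceding terms concatenated in order: term 3 = 7·44 = 744.
The next term joins 4474474444744 and 744447444474474444744.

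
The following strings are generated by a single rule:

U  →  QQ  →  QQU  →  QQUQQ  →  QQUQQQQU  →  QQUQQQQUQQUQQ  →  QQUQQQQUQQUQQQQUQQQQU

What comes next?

From term 3 onward, concatenate the last term with the second-to-last: QQ·U = QQU, QQU·QQ = QQUQQ, …
Continuing: QQUQQQQUQQUQQQQUQQQQU · QQUQQQQUQQUQQ gives term 8.

QQUQQQQUQQUQQQQUQQQQUQQUQQQQUQQUQQ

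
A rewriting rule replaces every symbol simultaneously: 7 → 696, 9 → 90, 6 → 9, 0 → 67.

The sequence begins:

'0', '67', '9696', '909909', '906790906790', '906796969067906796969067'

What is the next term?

φ(906796969067906796969067) expands symbol-by-symbol to 90 67 9 696 90 9 90 9 90 67 9 696 90 67 9 696 90 9 90 9 90 67 9 696; joining the 24 pieces gives the next term.

90679696909909906796969067969690990990679696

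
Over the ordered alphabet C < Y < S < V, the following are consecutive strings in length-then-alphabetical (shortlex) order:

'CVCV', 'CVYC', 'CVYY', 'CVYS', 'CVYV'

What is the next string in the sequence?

CVSC

Treat CVYV as a base-4 numeral over the given alphabet and add one, carrying through any trailing V's.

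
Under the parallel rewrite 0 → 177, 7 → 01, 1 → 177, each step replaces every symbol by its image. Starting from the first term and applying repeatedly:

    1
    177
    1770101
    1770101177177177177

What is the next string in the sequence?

φ(1770101177177177177) expands symbol-by-symbol to 177 01 01 177 177 177 177 177 01 01 177 01 01 177 01 01 177 01 01; joining the 19 pieces gives the next term.

17701011771771771771770101177010117701011770101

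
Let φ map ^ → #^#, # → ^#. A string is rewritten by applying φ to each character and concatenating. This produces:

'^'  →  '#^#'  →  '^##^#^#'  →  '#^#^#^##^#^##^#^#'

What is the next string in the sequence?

Rewriting the 17 symbols of #^#^#^##^#^##^#^# one by one yields ^# #^# ^# #^# ^# #^# ^# ^# #^# ^# #^# ^# ^# #^# ^# #^# ^#; concatenated:

^##^#^##^#^##^#^#^##^#^##^#^#^##^#^##^#^#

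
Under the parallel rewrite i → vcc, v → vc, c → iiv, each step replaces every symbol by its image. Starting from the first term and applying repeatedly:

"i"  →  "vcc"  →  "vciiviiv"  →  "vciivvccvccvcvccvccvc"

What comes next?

vciivvccvccvcvciiviivvciiviivvciivvciiviivvciiviivvciiv

Replace each of the 21 characters of vciivvccvccvcvccvccvc in place — vc iiv vcc vcc vc vc iiv iiv vc iiv iiv vc iiv vc iiv iiv vc iiv iiv vc iiv — and concatenate.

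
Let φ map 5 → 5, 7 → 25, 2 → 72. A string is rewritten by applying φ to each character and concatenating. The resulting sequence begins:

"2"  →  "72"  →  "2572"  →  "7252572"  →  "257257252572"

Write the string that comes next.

Expanding 257257252572: 2→72, 5→5, 7→25, 2→72, 5→5, 7→25, 2→72, 5→5, 2→72, 5→5, 7→25, 2→72. Concatenated: 72 5 25 72 5 25 72 5 72 5 25 72.

72525725257257252572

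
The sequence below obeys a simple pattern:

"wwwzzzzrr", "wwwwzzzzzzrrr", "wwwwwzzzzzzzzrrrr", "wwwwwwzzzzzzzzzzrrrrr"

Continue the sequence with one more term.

wwwwwwwzzzzzzzzzzzzrrrrrr

Term n consists of n+1 w's, followed by 2n z's, followed by n r's, where the shown terms are n = 2, 3, 4, 5.
Setting n = 6 gives 7, 12, 6 characters in each block.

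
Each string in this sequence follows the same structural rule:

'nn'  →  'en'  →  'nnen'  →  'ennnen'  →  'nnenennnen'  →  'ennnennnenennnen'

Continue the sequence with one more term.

nnenennnenennnennnenennnen

From term 3 onward, concatenate the second-to-last term with the last: nn·en = nnen, en·nnen = ennnen, …
The next term joins nnenennnen and ennnennnenennnen.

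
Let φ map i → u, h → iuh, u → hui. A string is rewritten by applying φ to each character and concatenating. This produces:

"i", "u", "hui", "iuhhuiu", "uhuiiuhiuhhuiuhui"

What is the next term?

huiiuhhuiuuhuiiuhuhuiiuhiuhhuiuhuiiuhhuiu

Replace each of the 17 characters of uhuiiuhiuhhuiuhui in place — hui iuh hui u u hui iuh u hui iuh iuh hui u hui iuh hui u — and concatenate.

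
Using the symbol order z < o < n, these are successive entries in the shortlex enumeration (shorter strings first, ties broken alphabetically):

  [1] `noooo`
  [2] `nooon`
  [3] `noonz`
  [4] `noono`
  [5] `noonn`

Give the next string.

nonzz

The successor of noonn increments the rightmost position that isn't already n and resets every position after it to z.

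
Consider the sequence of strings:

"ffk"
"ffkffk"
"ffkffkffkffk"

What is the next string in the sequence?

Every step duplicates the string.
Doubling ffkffkffkffk:

ffkffkffkffkffkffkffkffk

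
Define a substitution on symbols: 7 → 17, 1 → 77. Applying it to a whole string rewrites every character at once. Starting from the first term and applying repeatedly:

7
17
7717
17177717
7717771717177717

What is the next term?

Applying the rule to each of the 16 symbols of 7717771717177717 gives the pieces 17 17 77 17 17 17 77 17 77 17 77 17 17 17 77 17, which concatenate to the answer.

17177717171777177717771717177717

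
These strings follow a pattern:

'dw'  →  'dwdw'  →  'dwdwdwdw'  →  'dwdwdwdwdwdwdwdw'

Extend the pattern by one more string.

Every step duplicates the string.
Doubling dwdwdwdwdwdwdwdw:

dwdwdwdwdwdwdwdwdwdwdwdwdwdwdwdw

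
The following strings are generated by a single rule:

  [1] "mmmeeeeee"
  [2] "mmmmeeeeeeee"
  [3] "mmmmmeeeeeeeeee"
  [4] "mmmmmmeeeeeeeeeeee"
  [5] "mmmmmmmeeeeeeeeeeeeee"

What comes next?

mmmmmmmmeeeeeeeeeeeeeeee

Each string has the form m^{n} e^{2n}, where the shown terms are n = 3, 4, 5, 6, 7.
For the next term, n = 8, so the run lengths are 8, 16.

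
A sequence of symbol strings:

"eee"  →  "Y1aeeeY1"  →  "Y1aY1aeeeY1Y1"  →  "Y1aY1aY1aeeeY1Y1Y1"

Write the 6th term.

Each term wraps the previous one in Y1a on the left and Y1 on the right.
From Y1aY1aY1aeeeY1Y1Y1, 2 further steps: Y1aY1aY1aeeeY1Y1Y1 → Y1aY1aY1aY1aeeeY1Y1Y1Y1 → (answer).

Y1aY1aY1aY1aY1aeeeY1Y1Y1Y1Y1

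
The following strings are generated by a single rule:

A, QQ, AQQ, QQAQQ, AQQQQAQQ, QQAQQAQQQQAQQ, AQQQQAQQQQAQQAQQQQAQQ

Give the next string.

QQAQQAQQQQAQQAQQQQAQQQQAQQAQQQQAQQ

Each term (from the third on) is the two preceding terms concatenated in order: term 3 = A·QQ = AQQ.
The next term joins QQAQQAQQQQAQQ and AQQQQAQQQQAQQAQQQQAQQ.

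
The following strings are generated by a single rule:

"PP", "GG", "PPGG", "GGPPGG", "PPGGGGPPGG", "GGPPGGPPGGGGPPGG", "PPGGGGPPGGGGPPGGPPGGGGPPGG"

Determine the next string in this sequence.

GGPPGGPPGGGGPPGGPPGGGGPPGGGGPPGGPPGGGGPPGG

This is a Fibonacci-style word recurrence s(k) = s(k−2)·s(k−1): e.g. PP·GG = PPGG.
Continuing: GGPPGGPPGGGGPPGG · PPGGGGPPGGGGPPGGPPGGGGPPGG gives term 8.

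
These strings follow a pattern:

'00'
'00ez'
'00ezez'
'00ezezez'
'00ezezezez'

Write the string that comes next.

Each term is the previous one with ez appended.
Applying this once more to 00ezezezez:

00ezezezezez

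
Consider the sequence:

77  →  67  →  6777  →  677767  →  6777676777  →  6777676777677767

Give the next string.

Each term (from the third on) is the previous term followed by the one before it: term 3 = 67·77 = 6777.
Continuing: 6777676777677767 · 6777676777 gives term 7.

67776767776777676777676777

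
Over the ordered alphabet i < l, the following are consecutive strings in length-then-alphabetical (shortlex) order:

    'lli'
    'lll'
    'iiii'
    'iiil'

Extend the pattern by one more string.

iili

Find the rightmost character of iiil below l, bump it to the next letter, and reset everything to its right to i.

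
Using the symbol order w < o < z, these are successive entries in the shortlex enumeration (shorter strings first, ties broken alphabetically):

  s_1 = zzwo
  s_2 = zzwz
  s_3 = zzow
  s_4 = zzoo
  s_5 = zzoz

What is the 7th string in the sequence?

Continuing the enumeration 2 steps past zzoz: zzoz → zzzw → (answer).

zzzo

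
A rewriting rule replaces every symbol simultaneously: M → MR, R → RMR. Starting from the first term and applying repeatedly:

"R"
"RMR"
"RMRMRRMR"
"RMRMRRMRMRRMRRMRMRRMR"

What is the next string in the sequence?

Replace each of the 21 characters of RMRMRRMRMRRMRRMRMRRMR in place — RMR MR RMR MR RMR RMR MR RMR MR RMR RMR MR RMR RMR MR RMR MR RMR RMR MR RMR — and concatenate.

RMRMRRMRMRRMRRMRMRRMRMRRMRRMRMRRMRRMRMRRMRMRRMRRMRMRRMR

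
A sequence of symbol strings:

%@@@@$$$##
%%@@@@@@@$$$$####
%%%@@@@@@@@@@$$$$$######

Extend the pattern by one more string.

%%%%@@@@@@@@@@@@@$$$$$$########

Term n consists of n %'s, followed by 3n+1 @'s, followed by n+2 $'s, followed by 2n #'s (n = 1, 2, …).
Setting n = 4 gives 4, 13, 6, 8 characters in each block.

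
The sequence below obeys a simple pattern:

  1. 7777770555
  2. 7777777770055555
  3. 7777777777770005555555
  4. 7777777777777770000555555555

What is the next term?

Each string has the form 7^{3n} 0^{n-1} 5^{2n-1}, where the shown terms are n = 2, 3, 4, 5.
Setting n = 6 gives 18, 5, 11 characters in each block.

7777777777777777770000055555555555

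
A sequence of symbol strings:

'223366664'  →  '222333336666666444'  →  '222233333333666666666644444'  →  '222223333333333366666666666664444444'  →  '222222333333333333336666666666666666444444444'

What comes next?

The n-th term is n+1 2's then 3n-1 3's then 3n+1 6's then 2n-1 4's (n = 1, 2, …).
At n = 6 the blocks have lengths 7, 17, 19, 11.

222222233333333333333333666666666666666666644444444444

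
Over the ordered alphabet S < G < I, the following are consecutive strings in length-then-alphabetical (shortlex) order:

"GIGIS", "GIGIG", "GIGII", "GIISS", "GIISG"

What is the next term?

GIISI

Treat GIISG as a base-3 numeral over the given alphabet and add one, carrying through any trailing I's.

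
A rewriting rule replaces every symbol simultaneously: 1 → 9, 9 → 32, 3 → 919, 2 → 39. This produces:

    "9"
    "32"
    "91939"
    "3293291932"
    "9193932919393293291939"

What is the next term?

Rewriting the 22 symbols of 9193932919393293291939 one by one yields 32 9 32 919 32 919 39 32 9 32 919 32 919 39 32 919 39 32 9 32 919 32; concatenated:

32932919329193932932919329193932919393293291932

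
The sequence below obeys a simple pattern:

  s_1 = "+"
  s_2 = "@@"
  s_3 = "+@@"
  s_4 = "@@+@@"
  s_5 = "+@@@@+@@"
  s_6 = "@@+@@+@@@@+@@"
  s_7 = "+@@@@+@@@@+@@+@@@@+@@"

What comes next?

@@+@@+@@@@+@@+@@@@+@@@@+@@+@@@@+@@

This is a Fibonacci-style word recurrence s(k) = s(k−2)·s(k−1): e.g. +·@@ = +@@.
The next term joins @@+@@+@@@@+@@ and +@@@@+@@@@+@@+@@@@+@@.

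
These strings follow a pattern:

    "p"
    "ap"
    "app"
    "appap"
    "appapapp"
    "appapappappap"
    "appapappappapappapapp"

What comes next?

This is a Fibonacci-style word recurrence s(k) = s(k−1)·s(k−2): e.g. ap·p = app.
Continuing: appapappappapappapapp · appapappappap gives term 8.

appapappappapappapappappapappappap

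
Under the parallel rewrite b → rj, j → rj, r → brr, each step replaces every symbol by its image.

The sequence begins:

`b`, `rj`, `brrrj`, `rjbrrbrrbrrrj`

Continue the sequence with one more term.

brrrjrjbrrbrrrjbrrbrrrjbrrbrrbrrrj

φ(rjbrrbrrbrrrj) expands symbol-by-symbol to brr rj rj brr brr rj brr brr rj brr brr brr rj; joining the 13 pieces gives the next term.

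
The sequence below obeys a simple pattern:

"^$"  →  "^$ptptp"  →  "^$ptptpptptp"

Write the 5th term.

Every step adds ptptp to the end: s(k+1) = s(k)·ptptp.
From ^$ptptpptptp, 2 further steps: ^$ptptpptptp → ^$ptptpptptpptptp → (answer).

^$ptptpptptpptptpptptp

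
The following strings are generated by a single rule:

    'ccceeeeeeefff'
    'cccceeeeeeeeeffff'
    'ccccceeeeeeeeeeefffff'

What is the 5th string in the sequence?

Term n consists of n c's, followed by 2n+1 e's, followed by n f's, where the shown terms are n = 3, 4, 5.
Setting n = 7 gives 7, 15, 7 characters in each block.

ccccccceeeeeeeeeeeeeeefffffff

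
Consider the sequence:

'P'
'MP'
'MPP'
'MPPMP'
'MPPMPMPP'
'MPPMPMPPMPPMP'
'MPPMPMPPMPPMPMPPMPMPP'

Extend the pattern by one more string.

MPPMPMPPMPPMPMPPMPMPPMPPMPMPPMPPMP

Each term (from the third on) is the previous term followed by the one before it: term 3 = MP·P = MPP.
Continuing: MPPMPMPPMPPMPMPPMPMPP · MPPMPMPPMPPMP gives term 8.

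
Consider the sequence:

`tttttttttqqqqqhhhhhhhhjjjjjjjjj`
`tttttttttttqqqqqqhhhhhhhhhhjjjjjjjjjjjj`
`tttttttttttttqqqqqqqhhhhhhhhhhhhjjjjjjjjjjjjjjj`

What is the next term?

tttttttttttttttqqqqqqqqhhhhhhhhhhhhhhjjjjjjjjjjjjjjjjjj

Each string has the form t^{2n+3} q^{n+2} h^{2n+2} j^{3n}, where the shown terms are n = 3, 4, 5.
Setting n = 6 gives 15, 8, 14, 18 characters in each block.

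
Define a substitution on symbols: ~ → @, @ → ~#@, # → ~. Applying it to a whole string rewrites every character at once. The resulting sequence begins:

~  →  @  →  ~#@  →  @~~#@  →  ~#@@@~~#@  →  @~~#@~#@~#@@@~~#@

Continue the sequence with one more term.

~#@@@~~#@@~~#@@~~#@~#@~#@@@~~#@

φ(@~~#@~#@~#@@@~~#@) expands symbol-by-symbol to ~#@ @ @ ~ ~#@ @ ~ ~#@ @ ~ ~#@ ~#@ ~#@ @ @ ~ ~#@; joining the 17 pieces gives the next term.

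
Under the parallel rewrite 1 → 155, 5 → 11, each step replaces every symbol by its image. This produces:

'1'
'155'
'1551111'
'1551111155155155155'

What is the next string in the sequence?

Replace each of the 19 characters of 1551111155155155155 in place — 155 11 11 155 155 155 155 155 11 11 155 11 11 155 11 11 155 11 11 — and concatenate.

15511111551551551551551111155111115511111551111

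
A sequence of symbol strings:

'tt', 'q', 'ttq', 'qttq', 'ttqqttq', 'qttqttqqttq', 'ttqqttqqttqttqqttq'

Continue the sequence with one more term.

From term 3 onward, concatenate the second-to-last term with the last: tt·q = ttq, q·ttq = qttq, …
So term 8 is qttqttqqttq·ttqqttqqttqttqqttq.

qttqttqqttqttqqttqqttqttqqttq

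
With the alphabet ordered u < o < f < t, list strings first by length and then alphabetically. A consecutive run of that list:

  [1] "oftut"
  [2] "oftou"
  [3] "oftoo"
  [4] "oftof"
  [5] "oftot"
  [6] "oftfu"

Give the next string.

Treat oftfu as a base-4 numeral over the given alphabet and add one, carrying through any trailing t's.

oftfo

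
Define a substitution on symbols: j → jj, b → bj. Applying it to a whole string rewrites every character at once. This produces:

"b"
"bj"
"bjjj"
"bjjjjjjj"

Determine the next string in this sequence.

Rewriting each symbol of bjjjjjjj: b→bj, j→jj, j→jj, j→jj, j→jj, j→jj, j→jj, j→jj, which concatenates to bj jj jj jj jj jj jj jj.

bjjjjjjjjjjjjjjj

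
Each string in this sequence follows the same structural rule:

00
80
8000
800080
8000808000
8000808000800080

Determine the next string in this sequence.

80008080008000808000808000

This is a Fibonacci-style word recurrence s(k) = s(k−1)·s(k−2): e.g. 80·00 = 8000.
So term 7 is 8000808000800080·8000808000.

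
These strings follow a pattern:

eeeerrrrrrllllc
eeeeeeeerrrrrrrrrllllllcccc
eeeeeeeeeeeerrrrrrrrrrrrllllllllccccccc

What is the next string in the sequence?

eeeeeeeeeeeeeeeerrrrrrrrrrrrrrrllllllllllcccccccccc

Reading off run lengths: e runs 4, 8, 12; r runs 6, 9, 12; l runs 4, 6, 8; c runs 1, 4, 7 — each is linear in n (n = 1, 2, …).
For the next term, n = 4, so the run lengths are 16, 15, 10, 10.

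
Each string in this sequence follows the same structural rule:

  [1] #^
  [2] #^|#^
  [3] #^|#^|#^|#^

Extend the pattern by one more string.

#^|#^|#^|#^|#^|#^|#^|#^

s(k+1) = s(k)·|·s(k) — each term doubles the last with '|' between the halves.
So the next term is two copies of #^|#^|#^|#^ with '|' between the halves.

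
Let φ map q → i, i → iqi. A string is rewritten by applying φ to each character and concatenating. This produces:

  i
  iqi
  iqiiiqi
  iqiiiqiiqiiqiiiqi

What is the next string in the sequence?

Rewriting the 17 symbols of iqiiiqiiqiiqiiiqi one by one yields iqi i iqi iqi iqi i iqi iqi i iqi iqi i iqi iqi iqi i iqi; concatenated:

iqiiiqiiqiiqiiiqiiqiiiqiiqiiiqiiqiiqiiiqi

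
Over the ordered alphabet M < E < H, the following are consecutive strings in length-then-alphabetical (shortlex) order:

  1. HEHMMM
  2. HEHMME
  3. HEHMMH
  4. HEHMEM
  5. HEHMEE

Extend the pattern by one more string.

Find the rightmost character of HEHMEE below H, bump it to the next letter, and reset everything to its right to M.

HEHMEH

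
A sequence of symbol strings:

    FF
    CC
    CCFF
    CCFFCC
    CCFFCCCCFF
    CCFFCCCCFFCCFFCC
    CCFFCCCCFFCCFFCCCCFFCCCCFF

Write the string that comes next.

From term 3 onward, concatenate the last term with the second-to-last: CC·FF = CCFF, CCFF·CC = CCFFCC, …
The next term joins CCFFCCCCFFCCFFCCCCFFCCCCFF and CCFFCCCCFFCCFFCC.

CCFFCCCCFFCCFFCCCCFFCCCCFFCCFFCCCCFFCCFFCC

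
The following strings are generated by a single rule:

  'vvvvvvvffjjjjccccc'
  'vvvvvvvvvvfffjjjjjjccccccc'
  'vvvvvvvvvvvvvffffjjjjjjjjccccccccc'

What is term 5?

Each string has the form v^{3n+1} f^{n} j^{2n} c^{2n+1}, where the shown terms are n = 2, 3, 4.
At n = 6 the blocks have lengths 19, 6, 12, 13.

vvvvvvvvvvvvvvvvvvvffffffjjjjjjjjjjjjccccccccccccc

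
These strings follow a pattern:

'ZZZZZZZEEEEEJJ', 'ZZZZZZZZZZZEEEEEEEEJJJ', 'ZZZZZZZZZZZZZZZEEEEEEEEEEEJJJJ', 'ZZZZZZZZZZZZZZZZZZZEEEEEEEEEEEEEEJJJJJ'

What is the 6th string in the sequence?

The n-th term is 4n+3 Z's then 3n+2 E's then n+1 J's (n = 1, 2, …).
Setting n = 6 gives 27, 20, 7 characters in each block.

ZZZZZZZZZZZZZZZZZZZZZZZZZZZEEEEEEEEEEEEEEEEEEEEJJJJJJJ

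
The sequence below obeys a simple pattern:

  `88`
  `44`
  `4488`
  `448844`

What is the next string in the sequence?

4488444488

From term 3 onward, concatenate the last term with the second-to-last: 44·88 = 4488, 4488·44 = 448844, …
Continuing: 448844 · 4488 gives term 5.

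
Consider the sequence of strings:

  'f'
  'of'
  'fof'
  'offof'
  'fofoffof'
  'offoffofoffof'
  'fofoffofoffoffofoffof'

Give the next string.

From term 3 onward, concatenate the second-to-last term with the last: f·of = fof, of·fof = offof, …
So term 8 is offoffofoffof·fofoffofoffoffofoffof.

offoffofoffoffofoffofoffoffofoffof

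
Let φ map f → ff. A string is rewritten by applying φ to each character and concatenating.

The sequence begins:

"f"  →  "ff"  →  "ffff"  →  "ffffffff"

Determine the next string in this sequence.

Rewriting each symbol of ffffffff: f→ff, f→ff, f→ff, f→ff, f→ff, f→ff, f→ff, f→ff, which concatenates to ff ff ff ff ff ff ff ff.

ffffffffffffffff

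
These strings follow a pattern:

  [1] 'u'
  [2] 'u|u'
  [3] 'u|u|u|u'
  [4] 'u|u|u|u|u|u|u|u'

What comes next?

s(k+1) = s(k)·|·s(k) — each term doubles the last with '|' between the halves.
So the next term is two copies of u|u|u|u|u|u|u|u with '|' between the halves.

u|u|u|u|u|u|u|u|u|u|u|u|u|u|u|u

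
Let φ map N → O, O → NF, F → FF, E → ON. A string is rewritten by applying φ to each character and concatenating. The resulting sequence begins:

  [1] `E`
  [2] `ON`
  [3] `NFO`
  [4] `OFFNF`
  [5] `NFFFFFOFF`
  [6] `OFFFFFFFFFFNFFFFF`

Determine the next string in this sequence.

φ(OFFFFFFFFFFNFFFFF) expands symbol-by-symbol to NF FF FF FF FF FF FF FF FF FF FF O FF FF FF FF FF; joining the 17 pieces gives the next term.

NFFFFFFFFFFFFFFFFFFFFFOFFFFFFFFFF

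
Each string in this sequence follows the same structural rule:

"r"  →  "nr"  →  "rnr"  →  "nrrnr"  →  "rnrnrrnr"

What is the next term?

nrrnrrnrnrrnr

From term 3 onward, concatenate the second-to-last term with the last: r·nr = rnr, nr·rnr = nrrnr, …
So term 6 is nrrnr·rnrnrrnr.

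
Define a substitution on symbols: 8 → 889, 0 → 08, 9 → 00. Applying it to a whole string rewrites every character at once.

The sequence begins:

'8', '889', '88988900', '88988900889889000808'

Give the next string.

88988900889889000808889889008898890008080888908889

Applying the rule to each of the 20 symbols of 88988900889889000808 gives the pieces 889 889 00 889 889 00 08 08 889 889 00 889 889 00 08 08 08 889 08 889, which concatenate to the answer.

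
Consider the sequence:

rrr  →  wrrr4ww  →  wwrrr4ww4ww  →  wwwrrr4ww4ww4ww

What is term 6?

s(k+1) = w·s(k)·4ww, so each term gains w as a prefix and 4ww as a suffix.
From wwwrrr4ww4ww4ww, 2 further steps: wwwrrr4ww4ww4ww → wwwwrrr4ww4ww4ww4ww → (answer).

wwwwwrrr4ww4ww4ww4ww4ww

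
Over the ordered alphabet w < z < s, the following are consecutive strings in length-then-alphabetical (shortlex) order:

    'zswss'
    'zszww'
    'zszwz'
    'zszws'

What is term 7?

Continuing the enumeration 3 steps past zszws: zszws → zszzw → zszzz → (answer).

zszzs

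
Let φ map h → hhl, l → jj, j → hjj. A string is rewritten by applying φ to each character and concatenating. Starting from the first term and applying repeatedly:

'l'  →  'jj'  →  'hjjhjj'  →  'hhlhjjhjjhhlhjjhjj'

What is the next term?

Applying the rule to each of the 18 symbols of hhlhjjhjjhhlhjjhjj gives the pieces hhl hhl jj hhl hjj hjj hhl hjj hjj hhl hhl jj hhl hjj hjj hhl hjj hjj, which concatenate to the answer.

hhlhhljjhhlhjjhjjhhlhjjhjjhhlhhljjhhlhjjhjjhhlhjjhjj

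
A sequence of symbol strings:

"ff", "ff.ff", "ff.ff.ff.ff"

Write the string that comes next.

s(k+1) = s(k)·.·s(k) — each term doubles the last with '.' between the halves.
Doubling ff.ff.ff.ff with '.' between the halves:

ff.ff.ff.ff.ff.ff.ff.ff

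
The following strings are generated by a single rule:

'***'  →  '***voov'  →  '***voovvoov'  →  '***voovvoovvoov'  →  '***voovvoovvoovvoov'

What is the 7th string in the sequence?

***voovvoovvoovvoovvoovvoov

Each term is the previous one with voov appended.
From ***voovvoovvoovvoov, 2 further steps: ***voovvoovvoovvoov → ***voovvoovvoovvoovvoov → (answer).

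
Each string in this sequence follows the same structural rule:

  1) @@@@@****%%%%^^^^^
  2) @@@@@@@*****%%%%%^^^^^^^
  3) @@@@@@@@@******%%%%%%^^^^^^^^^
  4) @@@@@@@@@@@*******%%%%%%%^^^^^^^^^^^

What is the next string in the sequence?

The n-th term is 2n+1 @'s then n+2 *'s then n+2 %'s then 2n+1 ^'s, where the shown terms are n = 2, 3, 4, 5.
Setting n = 6 gives 13, 8, 8, 13 characters in each block.

@@@@@@@@@@@@@********%%%%%%%%^^^^^^^^^^^^^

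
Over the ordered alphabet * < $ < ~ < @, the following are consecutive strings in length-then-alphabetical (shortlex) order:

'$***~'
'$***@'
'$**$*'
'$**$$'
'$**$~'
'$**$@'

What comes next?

$**~*

Treat $**$@ as a base-4 numeral over the given alphabet and add one, carrying through any trailing @'s.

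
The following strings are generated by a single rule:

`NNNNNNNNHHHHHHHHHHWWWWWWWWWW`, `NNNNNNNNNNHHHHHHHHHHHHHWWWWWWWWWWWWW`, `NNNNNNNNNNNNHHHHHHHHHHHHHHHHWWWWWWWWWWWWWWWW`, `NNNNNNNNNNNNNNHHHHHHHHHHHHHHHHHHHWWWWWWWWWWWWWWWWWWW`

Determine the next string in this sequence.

The n-th term is 2n+2 N's then 3n+1 H's then 3n+1 W's, where the shown terms are n = 3, 4, 5, 6.
For the next term, n = 7, so the run lengths are 16, 22, 22.

NNNNNNNNNNNNNNNNHHHHHHHHHHHHHHHHHHHHHHWWWWWWWWWWWWWWWWWWWWWW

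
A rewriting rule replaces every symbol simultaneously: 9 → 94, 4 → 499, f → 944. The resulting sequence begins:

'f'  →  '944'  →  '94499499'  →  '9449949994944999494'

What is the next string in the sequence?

Rewriting the 19 symbols of 9449949994944999494 one by one yields 94 499 499 94 94 499 94 94 94 499 94 499 499 94 94 94 499 94 499; concatenated:

9449949994944999494944999449949994949449994499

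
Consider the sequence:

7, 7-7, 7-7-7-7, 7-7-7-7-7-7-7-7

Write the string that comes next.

s(k+1) = s(k)·-·s(k) — each term doubles the last with '-' between the halves.
One more doubling of 7-7-7-7-7-7-7-7 gives the answer.

7-7-7-7-7-7-7-7-7-7-7-7-7-7-7-7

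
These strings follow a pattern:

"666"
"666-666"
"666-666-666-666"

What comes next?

666-666-666-666-666-666-666-666

Every step duplicates the string with '-' between the halves.
One more doubling of 666-666-666-666 gives the answer.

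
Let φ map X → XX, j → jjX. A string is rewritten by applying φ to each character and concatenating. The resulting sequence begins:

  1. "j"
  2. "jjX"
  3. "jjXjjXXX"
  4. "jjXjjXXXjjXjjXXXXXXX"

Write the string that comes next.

Applying the rule to each of the 20 symbols of jjXjjXXXjjXjjXXXXXXX gives the pieces jjX jjX XX jjX jjX XX XX XX jjX jjX XX jjX jjX XX XX XX XX XX XX XX, which concatenate to the answer.

jjXjjXXXjjXjjXXXXXXXjjXjjXXXjjXjjXXXXXXXXXXXXXXX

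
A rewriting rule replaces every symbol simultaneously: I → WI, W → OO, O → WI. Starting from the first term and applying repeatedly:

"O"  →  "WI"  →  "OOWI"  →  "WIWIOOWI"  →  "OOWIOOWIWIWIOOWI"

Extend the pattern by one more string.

Replace each of the 16 characters of OOWIOOWIWIWIOOWI in place — WI WI OO WI WI WI OO WI OO WI OO WI WI WI OO WI — and concatenate.

WIWIOOWIWIWIOOWIOOWIOOWIWIWIOOWI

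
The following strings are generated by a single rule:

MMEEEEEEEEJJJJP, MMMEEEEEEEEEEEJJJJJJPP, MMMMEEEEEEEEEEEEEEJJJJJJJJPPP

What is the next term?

MMMMMEEEEEEEEEEEEEEEEEJJJJJJJJJJPPPP

Reading off run lengths: M runs 2, 3, 4; E runs 8, 11, 14; J runs 4, 6, 8; P runs 1, 2, 3 — each is linear in n, where the shown terms are n = 2, 3, 4.
At n = 5 the blocks have lengths 5, 17, 10, 4.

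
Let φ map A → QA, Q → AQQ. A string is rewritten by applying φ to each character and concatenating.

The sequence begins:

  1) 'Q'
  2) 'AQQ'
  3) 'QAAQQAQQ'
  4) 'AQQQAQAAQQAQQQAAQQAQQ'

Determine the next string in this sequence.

QAAQQAQQAQQQAAQQQAQAAQQAQQQAAQQAQQAQQQAQAAQQAQQQAAQQAQQ

Applying the rule to each of the 21 symbols of AQQQAQAAQQAQQQAAQQAQQ gives the pieces QA AQQ AQQ AQQ QA AQQ QA QA AQQ AQQ QA AQQ AQQ AQQ QA QA AQQ AQQ QA AQQ AQQ, which concatenate to the answer.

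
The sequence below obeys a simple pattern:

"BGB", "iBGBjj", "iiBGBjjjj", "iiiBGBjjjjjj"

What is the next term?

Each term wraps the previous one in i on the left and jj on the right.
So the next term is i·iiiBGBjjjjjj·jj.

iiiiBGBjjjjjjjj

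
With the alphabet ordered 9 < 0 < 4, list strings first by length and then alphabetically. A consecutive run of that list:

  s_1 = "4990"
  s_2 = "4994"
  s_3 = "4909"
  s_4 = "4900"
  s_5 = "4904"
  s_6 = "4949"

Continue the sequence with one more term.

4940

Find the rightmost character of 4949 below 4, bump it to the next letter, and reset everything to its right to 9.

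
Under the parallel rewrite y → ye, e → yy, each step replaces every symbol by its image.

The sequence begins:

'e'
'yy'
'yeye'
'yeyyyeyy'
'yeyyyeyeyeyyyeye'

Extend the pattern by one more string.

Rewriting the 16 symbols of yeyyyeyeyeyyyeye one by one yields ye yy ye ye ye yy ye yy ye yy ye ye ye yy ye yy; concatenated:

yeyyyeyeyeyyyeyyyeyyyeyeyeyyyeyy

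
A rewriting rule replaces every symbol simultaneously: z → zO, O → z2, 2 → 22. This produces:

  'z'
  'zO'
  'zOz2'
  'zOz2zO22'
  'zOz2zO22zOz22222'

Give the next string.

Applying the rule to each of the 16 symbols of zOz2zO22zOz22222 gives the pieces zO z2 zO 22 zO z2 22 22 zO z2 zO 22 22 22 22 22, which concatenate to the answer.

zOz2zO22zOz22222zOz2zO2222222222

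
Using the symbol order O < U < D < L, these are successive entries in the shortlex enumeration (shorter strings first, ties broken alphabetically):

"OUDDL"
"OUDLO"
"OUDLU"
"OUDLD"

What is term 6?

OULOO

Stepping forward 2 times from OUDLD: OUDLD → OUDLL, then the target.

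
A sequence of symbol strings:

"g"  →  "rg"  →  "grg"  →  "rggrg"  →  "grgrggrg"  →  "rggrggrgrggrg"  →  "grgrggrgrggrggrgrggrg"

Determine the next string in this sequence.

rggrggrgrggrggrgrggrgrggrggrgrggrg

From term 3 onward, concatenate the second-to-last term with the last: g·rg = grg, rg·grg = rggrg, …
So term 8 is rggrggrgrggrg·grgrggrgrggrggrgrggrg.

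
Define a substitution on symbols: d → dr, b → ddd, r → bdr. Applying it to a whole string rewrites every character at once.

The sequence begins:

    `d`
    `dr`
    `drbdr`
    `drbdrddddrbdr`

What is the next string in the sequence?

Replace each of the 13 characters of drbdrddddrbdr in place — dr bdr ddd dr bdr dr dr dr dr bdr ddd dr bdr — and concatenate.

drbdrddddrbdrdrdrdrdrbdrddddrbdr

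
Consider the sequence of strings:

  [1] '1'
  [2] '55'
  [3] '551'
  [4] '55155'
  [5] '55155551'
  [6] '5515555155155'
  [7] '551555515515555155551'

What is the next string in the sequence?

5515555155155551555515515555155155

Each term (from the third on) is the previous term followed by the one before it: term 3 = 55·1 = 551.
So term 8 is 551555515515555155551·5515555155155.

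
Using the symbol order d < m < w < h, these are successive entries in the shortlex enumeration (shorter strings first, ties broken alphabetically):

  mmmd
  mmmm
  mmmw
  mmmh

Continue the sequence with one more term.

mmwd

The successor of mmmh increments the rightmost position that isn't already h and resets every position after it to d.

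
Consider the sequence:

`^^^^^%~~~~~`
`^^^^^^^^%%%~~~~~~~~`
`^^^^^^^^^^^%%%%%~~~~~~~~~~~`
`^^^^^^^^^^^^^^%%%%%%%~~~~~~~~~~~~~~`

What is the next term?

^^^^^^^^^^^^^^^^^%%%%%%%%%~~~~~~~~~~~~~~~~~

The n-th term is 3n+2 ^'s then 2n-1 %'s then 3n+2 ~'s (n = 1, 2, …).
Setting n = 5 gives 17, 9, 17 characters in each block.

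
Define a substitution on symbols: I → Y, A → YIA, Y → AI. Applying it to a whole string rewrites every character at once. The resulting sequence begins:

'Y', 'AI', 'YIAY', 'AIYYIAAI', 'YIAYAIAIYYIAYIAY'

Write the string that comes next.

AIYYIAAIYIAYYIAYAIAIYYIAAIYYIAAI

φ(YIAYAIAIYYIAYIAY) expands symbol-by-symbol to AI Y YIA AI YIA Y YIA Y AI AI Y YIA AI Y YIA AI; joining the 16 pieces gives the next term.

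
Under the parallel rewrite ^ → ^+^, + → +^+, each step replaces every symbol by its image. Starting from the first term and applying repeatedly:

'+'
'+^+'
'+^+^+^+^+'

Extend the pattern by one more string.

Apply φ to +^+^+^+^+ symbol by symbol: +→+^+, ^→^+^, +→+^+, ^→^+^, +→+^+, ^→^+^, +→+^+, ^→^+^, +→+^+; joined: +^+ ^+^ +^+ ^+^ +^+ ^+^ +^+ ^+^ +^+.

+^+^+^+^+^+^+^+^+^+^+^+^+^+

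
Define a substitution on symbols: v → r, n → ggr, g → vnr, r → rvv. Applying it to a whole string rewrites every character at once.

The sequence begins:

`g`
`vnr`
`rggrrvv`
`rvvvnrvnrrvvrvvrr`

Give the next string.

Rewriting the 17 symbols of rvvvnrvnrrvvrvvrr one by one yields rvv r r r ggr rvv r ggr rvv rvv r r rvv r r rvv rvv; concatenated:

rvvrrrggrrvvrggrrvvrvvrrrvvrrrvvrvv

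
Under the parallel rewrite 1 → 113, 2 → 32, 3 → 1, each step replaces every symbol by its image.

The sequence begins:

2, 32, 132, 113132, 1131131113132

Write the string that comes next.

Rewriting the 13 symbols of 1131131113132 one by one yields 113 113 1 113 113 1 113 113 113 1 113 1 32; concatenated:

113113111311311131131131113132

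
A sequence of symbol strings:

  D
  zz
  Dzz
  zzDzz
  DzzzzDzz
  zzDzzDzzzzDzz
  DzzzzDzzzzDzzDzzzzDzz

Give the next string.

zzDzzDzzzzDzzDzzzzDzzzzDzzDzzzzDzz

From term 3 onward, concatenate the second-to-last term with the last: D·zz = Dzz, zz·Dzz = zzDzz, …
So term 8 is zzDzzDzzzzDzz·DzzzzDzzzzDzzDzzzzDzz.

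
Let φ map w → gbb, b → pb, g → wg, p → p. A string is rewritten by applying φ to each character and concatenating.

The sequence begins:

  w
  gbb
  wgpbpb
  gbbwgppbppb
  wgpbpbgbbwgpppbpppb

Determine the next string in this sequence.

gbbwgppbppbwgpbpbgbbwgppppbppppb

φ(wgpbpbgbbwgpppbpppb) expands symbol-by-symbol to gbb wg p pb p pb wg pb pb gbb wg p p p pb p p p pb; joining the 19 pieces gives the next term.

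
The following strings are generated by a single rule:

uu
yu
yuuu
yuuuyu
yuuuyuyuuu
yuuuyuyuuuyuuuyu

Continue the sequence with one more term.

yuuuyuyuuuyuuuyuyuuuyuyuuu

From term 3 onward, concatenate the last term with the second-to-last: yu·uu = yuuu, yuuu·yu = yuuuyu, …
The next term joins yuuuyuyuuuyuuuyu and yuuuyuyuuu.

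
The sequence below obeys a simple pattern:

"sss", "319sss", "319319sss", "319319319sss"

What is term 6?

Each term is the previous one with 319 prepended.
From 319319319sss, 2 further steps: 319319319sss → 319319319319sss → (answer).

319319319319319sss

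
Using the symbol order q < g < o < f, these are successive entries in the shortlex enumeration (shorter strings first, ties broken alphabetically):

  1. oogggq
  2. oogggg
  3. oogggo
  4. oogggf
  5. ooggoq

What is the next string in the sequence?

The successor of ooggoq increments the rightmost position that isn't already f and resets every position after it to q.

ooggog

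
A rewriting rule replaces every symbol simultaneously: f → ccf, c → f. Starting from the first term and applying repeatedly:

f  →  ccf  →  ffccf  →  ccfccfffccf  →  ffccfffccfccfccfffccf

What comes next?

ccfccfffccfccfccfffccfffccfffccfccfccfffccf

Replace each of the 21 characters of ffccfffccfccfccfffccf in place — ccf ccf f f ccf ccf ccf f f ccf f f ccf f f ccf ccf ccf f f ccf — and concatenate.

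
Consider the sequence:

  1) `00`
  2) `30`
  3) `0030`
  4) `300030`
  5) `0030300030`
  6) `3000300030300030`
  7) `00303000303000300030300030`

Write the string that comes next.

300030003030003000303000303000300030300030

Each term (from the third on) is the two preceding terms concatenated in order: term 3 = 00·30 = 0030.
So term 8 is 3000300030300030·00303000303000300030300030.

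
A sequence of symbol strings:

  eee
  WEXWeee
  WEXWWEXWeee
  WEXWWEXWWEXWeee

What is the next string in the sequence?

Every step adds WEXW at the front: s(k+1) = WEXW·s(k).
One more step from WEXWWEXWWEXWeee gives the answer.

WEXWWEXWWEXWWEXWeee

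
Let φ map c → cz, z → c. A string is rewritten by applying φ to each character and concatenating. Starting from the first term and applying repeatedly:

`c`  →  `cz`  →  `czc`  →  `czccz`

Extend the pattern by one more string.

czcczczc

Apply φ to czccz symbol by symbol: c→cz, z→c, c→cz, c→cz, z→c; joined: cz c cz cz c.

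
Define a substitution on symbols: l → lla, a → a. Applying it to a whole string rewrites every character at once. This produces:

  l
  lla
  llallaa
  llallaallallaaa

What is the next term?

llallaallallaaallallaallallaaaa

Applying the rule to each of the 15 symbols of llallaallallaaa gives the pieces lla lla a lla lla a a lla lla a lla lla a a a, which concatenate to the answer.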